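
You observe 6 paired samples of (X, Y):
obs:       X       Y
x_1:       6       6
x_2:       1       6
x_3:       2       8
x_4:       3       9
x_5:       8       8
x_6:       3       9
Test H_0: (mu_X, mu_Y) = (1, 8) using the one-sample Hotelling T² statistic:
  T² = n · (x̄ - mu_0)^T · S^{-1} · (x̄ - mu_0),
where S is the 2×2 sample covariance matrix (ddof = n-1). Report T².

Step 1 — sample mean vector:
  mean(X) = (6 + 1 + 2 + 3 + 8 + 3) / 6 = 23/6 = 3.8333
  mean(Y) = (6 + 6 + 8 + 9 + 8 + 9) / 6 = 46/6 = 7.6667
  x̄ = (3.8333, 7.6667),  deviation x̄ - mu_0 = (3.8333, 7.6667) - (1, 8) = (2.8333, -0.3333).

Step 2 — sample covariance matrix, S[i,j] = (1/(n-1)) · Σ_k (x_{k,i} - mean_i) · (x_{k,j} - mean_j), divisor n-1 = 5:
  S[X,X] = ((2.1667)·(2.1667) + (-2.8333)·(-2.8333) + (-1.8333)·(-1.8333) + (-0.8333)·(-0.8333) + (4.1667)·(4.1667) + (-0.8333)·(-0.8333)) / 5 = 34.8333/5 = 6.9667
  S[X,Y] = ((2.1667)·(-1.6667) + (-2.8333)·(-1.6667) + (-1.8333)·(0.3333) + (-0.8333)·(1.3333) + (4.1667)·(0.3333) + (-0.8333)·(1.3333)) / 5 = -0.3333/5 = -0.0667
  S[Y,Y] = ((-1.6667)·(-1.6667) + (-1.6667)·(-1.6667) + (0.3333)·(0.3333) + (1.3333)·(1.3333) + (0.3333)·(0.3333) + (1.3333)·(1.3333)) / 5 = 9.3333/5 = 1.8667
  S = [[6.9667, -0.0667],
 [-0.0667, 1.8667]].

Step 3 — invert S. det(S) = 6.9667·1.8667 - (-0.0667)² = 13.
  S^{-1} = (1/det) · [[d, -b], [-b, a]] = [[0.1436, 0.0051],
 [0.0051, 0.5359]].

Step 4 — quadratic form (x̄ - mu_0)^T · S^{-1} · (x̄ - mu_0):
  S^{-1} · (x̄ - mu_0) = (0.4051, -0.1641),
  (x̄ - mu_0)^T · [...] = (2.8333)·(0.4051) + (-0.3333)·(-0.1641) = 1.2026.

Step 5 — scale by n: T² = 6 · 1.2026 = 7.2154.

T² ≈ 7.2154


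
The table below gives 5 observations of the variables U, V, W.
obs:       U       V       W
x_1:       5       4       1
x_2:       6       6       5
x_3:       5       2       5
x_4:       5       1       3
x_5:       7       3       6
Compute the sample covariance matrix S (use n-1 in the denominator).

Step 1 — column means:
  mean(U) = (5 + 6 + 5 + 5 + 7) / 5 = 28/5 = 5.6
  mean(V) = (4 + 6 + 2 + 1 + 3) / 5 = 16/5 = 3.2
  mean(W) = (1 + 5 + 5 + 3 + 6) / 5 = 20/5 = 4

Step 2 — sample covariance S[i,j] = (1/(n-1)) · Σ_k (x_{k,i} - mean_i) · (x_{k,j} - mean_j), with n-1 = 4.
  S[U,U] = ((-0.6)·(-0.6) + (0.4)·(0.4) + (-0.6)·(-0.6) + (-0.6)·(-0.6) + (1.4)·(1.4)) / 4 = 3.2/4 = 0.8
  S[U,V] = ((-0.6)·(0.8) + (0.4)·(2.8) + (-0.6)·(-1.2) + (-0.6)·(-2.2) + (1.4)·(-0.2)) / 4 = 2.4/4 = 0.6
  S[U,W] = ((-0.6)·(-3) + (0.4)·(1) + (-0.6)·(1) + (-0.6)·(-1) + (1.4)·(2)) / 4 = 5/4 = 1.25
  S[V,V] = ((0.8)·(0.8) + (2.8)·(2.8) + (-1.2)·(-1.2) + (-2.2)·(-2.2) + (-0.2)·(-0.2)) / 4 = 14.8/4 = 3.7
  S[V,W] = ((0.8)·(-3) + (2.8)·(1) + (-1.2)·(1) + (-2.2)·(-1) + (-0.2)·(2)) / 4 = 1/4 = 0.25
  S[W,W] = ((-3)·(-3) + (1)·(1) + (1)·(1) + (-1)·(-1) + (2)·(2)) / 4 = 16/4 = 4

S is symmetric (S[j,i] = S[i,j]). Assembling:

S = [[0.8, 0.6, 1.25],
 [0.6, 3.7, 0.25],
 [1.25, 0.25, 4]]


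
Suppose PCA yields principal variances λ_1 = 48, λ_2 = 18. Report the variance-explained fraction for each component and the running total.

Step 1 — total variance = trace(Sigma) = Σ λ_i = 48 + 18 = 66.

Step 2 — fraction explained by component i = λ_i / Σ λ:
  PC1: 48/66 = 0.7273
  PC2: 18/66 = 0.2727

Step 3 — cumulative fraction after k components = (λ_1 + ... + λ_k) / Σ λ:
  k = 1: 48/66 = 0.7273
  k = 2: (48 + 18)/66 = 66/66 = 1

Summary (fraction, with percent):

explained: PC1 0.7273 (72.73%), PC2 0.2727 (27.27%);  cumulative: 0.7273, 1


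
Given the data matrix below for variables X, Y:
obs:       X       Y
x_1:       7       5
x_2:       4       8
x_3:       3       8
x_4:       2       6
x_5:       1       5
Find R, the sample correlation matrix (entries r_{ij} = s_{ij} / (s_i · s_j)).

Step 1 — column means:
  mean(X) = (7 + 4 + 3 + 2 + 1) / 5 = 17/5 = 3.4
  mean(Y) = (5 + 8 + 8 + 6 + 5) / 5 = 32/5 = 6.4

Step 2 — sample variances and covariances s[i,j] = (1/(n-1)) · Σ_k (x_{k,i} - mean_i) · (x_{k,j} - mean_j), with n-1 = 4:
  s[X,X] = ((3.6)·(3.6) + (0.6)·(0.6) + (-0.4)·(-0.4) + (-1.4)·(-1.4) + (-2.4)·(-2.4)) / 4 = 21.2/4 = 5.3
  s[X,Y] = ((3.6)·(-1.4) + (0.6)·(1.6) + (-0.4)·(1.6) + (-1.4)·(-0.4) + (-2.4)·(-1.4)) / 4 = -0.8/4 = -0.2
  s[Y,Y] = ((-1.4)·(-1.4) + (1.6)·(1.6) + (1.6)·(1.6) + (-0.4)·(-0.4) + (-1.4)·(-1.4)) / 4 = 9.2/4 = 2.3
  Sample standard deviations s_i = √(s[i,i]):
  s(X) = √(5.3) = 2.3022
  s(Y) = √(2.3) = 1.5166

Step 3 — r_{ij} = s_{ij} / (s_i · s_j):
  r[X,X] = 1 (diagonal).
  r[X,Y] = -0.2 / (2.3022 · 1.5166) = -0.2 / 3.4914 = -0.0573
  r[Y,Y] = 1 (diagonal).

R is symmetric with unit diagonal. Assembling:

R = [[1, -0.0573],
 [-0.0573, 1]]


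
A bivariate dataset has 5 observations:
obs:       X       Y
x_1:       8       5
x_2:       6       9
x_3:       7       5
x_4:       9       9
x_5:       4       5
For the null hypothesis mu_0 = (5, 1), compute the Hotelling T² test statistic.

Step 1 — sample mean vector:
  mean(X) = (8 + 6 + 7 + 9 + 4) / 5 = 34/5 = 6.8
  mean(Y) = (5 + 9 + 5 + 9 + 5) / 5 = 33/5 = 6.6
  x̄ = (6.8, 6.6),  deviation x̄ - mu_0 = (6.8, 6.6) - (5, 1) = (1.8, 5.6).

Step 2 — sample covariance matrix, S[i,j] = (1/(n-1)) · Σ_k (x_{k,i} - mean_i) · (x_{k,j} - mean_j), divisor n-1 = 4:
  S[X,X] = ((1.2)·(1.2) + (-0.8)·(-0.8) + (0.2)·(0.2) + (2.2)·(2.2) + (-2.8)·(-2.8)) / 4 = 14.8/4 = 3.7
  S[X,Y] = ((1.2)·(-1.6) + (-0.8)·(2.4) + (0.2)·(-1.6) + (2.2)·(2.4) + (-2.8)·(-1.6)) / 4 = 5.6/4 = 1.4
  S[Y,Y] = ((-1.6)·(-1.6) + (2.4)·(2.4) + (-1.6)·(-1.6) + (2.4)·(2.4) + (-1.6)·(-1.6)) / 4 = 19.2/4 = 4.8
  S = [[3.7, 1.4],
 [1.4, 4.8]].

Step 3 — invert S. det(S) = 3.7·4.8 - (1.4)² = 15.8.
  S^{-1} = (1/det) · [[d, -b], [-b, a]] = [[0.3038, -0.0886],
 [-0.0886, 0.2342]].

Step 4 — quadratic form (x̄ - mu_0)^T · S^{-1} · (x̄ - mu_0):
  S^{-1} · (x̄ - mu_0) = (0.0506, 1.1519),
  (x̄ - mu_0)^T · [...] = (1.8)·(0.0506) + (5.6)·(1.1519) = 6.5418.

Step 5 — scale by n: T² = 5 · 6.5418 = 32.7089.

T² ≈ 32.7089


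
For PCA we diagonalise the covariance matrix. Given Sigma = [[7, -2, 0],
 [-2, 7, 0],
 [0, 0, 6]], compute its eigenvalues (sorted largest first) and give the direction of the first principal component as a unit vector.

Step 1 — characteristic polynomial p(λ) = det(λI - Sigma) = λ³ - tr·λ² + c_1·λ - det, where tr = trace, c_1 = sum of the principal 2×2 minors, det = det(Sigma):
  tr = 7 + 7 + 6 = 20,
  c_1 = (7·7 - (-2)²) + (7·6 - (0)²) + (7·6 - (0)²) = 45 + 42 + 42 = 129,
  det = 7·(7·6 - (0)²) - (-2)·((-2)·6 - (0)·(0)) + (0)·((-2)·(0) - 7·(0)) = 7·(42) - (-2)·(-12) + (0)·(0) = 270.
  So p(λ) = λ³ - 20λ² + 129λ - 270.
Step 2 — look for an integer root (rational root theorem: any rational root is an integer divisor of 270). Testing λ = 5:
  p(5) = 125 - 500 + 645 - 270 = 0  ✓
  Dividing out (λ - 5): p(λ) = (λ - 5)(λ² - 15λ + 54).
Step 3 — remaining eigenvalues from the quadratic λ² - 15λ + 54 = 0:
  Δ = 15² - 4·54 = 225 - 216 = 9,  λ = (15 ± √9)/2 = (15 ± 3)/2 = 9 or 6.
  Sorted: λ_1 = 9,  λ_2 = 6,  λ_3 = 5  (check: sum = 20 = tr ✓).

Step 4 — unit eigenvector for λ_1 = 9: v spans the null space of (Sigma - λ_1 I), whose rows are
  r_1 = (-2, -2, 0),  r_2 = (-2, -2, 0),  r_3 = (0, 0, -3).
  v is orthogonal to every row, so take v ∝ r_1 × r_3 = ((-2)·(-3) - (0)·(0), (0)·(0) - (-2)·(-3), (-2)·(0) - (-2)·(0)) = (6, -6, 0).
  Rescale (divide by 6): u = (1, -1, 0).
  ||u|| = √((1)² + (-1)² + (0)²) = √(2) ≈ 1.4142,  v_1 = u/||u|| ≈ (0.7071, -0.7071, 0) (||v_1|| = 1).

λ_1 = 9,  λ_2 = 6,  λ_3 = 5;  v_1 ≈ (0.7071, -0.7071, 0)


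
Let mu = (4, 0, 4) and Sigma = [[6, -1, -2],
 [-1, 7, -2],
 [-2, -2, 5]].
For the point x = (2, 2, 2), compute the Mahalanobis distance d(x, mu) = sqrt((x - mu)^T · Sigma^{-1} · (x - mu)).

Step 1 — centre the observation: (x - mu) = (-2, 2, -2).

Step 2 — invert Sigma (cofactor / det for 3×3, or solve directly):
  Sigma^{-1} = [[0.2138, 0.0621, 0.1103],
 [0.0621, 0.1793, 0.0966],
 [0.1103, 0.0966, 0.2828]].

Step 3 — form the quadratic (x - mu)^T · Sigma^{-1} · (x - mu):
  Sigma^{-1} · (x - mu) = (-0.5241, 0.0414, -0.5931).
  (x - mu)^T · [Sigma^{-1} · (x - mu)] = (-2)·(-0.5241) + (2)·(0.0414) + (-2)·(-0.5931) = 2.3172.

Step 4 — take square root: d = √(2.3172) ≈ 1.5222.

d(x, mu) = √(2.3172) ≈ 1.5222


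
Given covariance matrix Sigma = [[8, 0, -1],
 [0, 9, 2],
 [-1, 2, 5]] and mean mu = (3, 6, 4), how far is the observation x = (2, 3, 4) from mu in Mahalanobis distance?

Step 1 — centre the observation: (x - mu) = (-1, -3, 0).

Step 2 — invert Sigma (cofactor / det for 3×3, or solve directly):
  Sigma^{-1} = [[0.1285, -0.0063, 0.0282],
 [-0.0063, 0.1223, -0.0502],
 [0.0282, -0.0502, 0.2257]].

Step 3 — form the quadratic (x - mu)^T · Sigma^{-1} · (x - mu):
  Sigma^{-1} · (x - mu) = (-0.1097, -0.3605, 0.1223).
  (x - mu)^T · [Sigma^{-1} · (x - mu)] = (-1)·(-0.1097) + (-3)·(-0.3605) + (0)·(0.1223) = 1.1912.

Step 4 — take square root: d = √(1.1912) ≈ 1.0914.

d(x, mu) = √(1.1912) ≈ 1.0914


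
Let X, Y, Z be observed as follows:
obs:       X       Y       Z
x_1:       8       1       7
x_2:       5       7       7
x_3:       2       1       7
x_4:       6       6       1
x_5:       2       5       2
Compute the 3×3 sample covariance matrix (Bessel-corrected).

Step 1 — column means:
  mean(X) = (8 + 5 + 2 + 6 + 2) / 5 = 23/5 = 4.6
  mean(Y) = (1 + 7 + 1 + 6 + 5) / 5 = 20/5 = 4
  mean(Z) = (7 + 7 + 7 + 1 + 2) / 5 = 24/5 = 4.8

Step 2 — sample covariance S[i,j] = (1/(n-1)) · Σ_k (x_{k,i} - mean_i) · (x_{k,j} - mean_j), with n-1 = 4.
  S[X,X] = ((3.4)·(3.4) + (0.4)·(0.4) + (-2.6)·(-2.6) + (1.4)·(1.4) + (-2.6)·(-2.6)) / 4 = 27.2/4 = 6.8
  S[X,Y] = ((3.4)·(-3) + (0.4)·(3) + (-2.6)·(-3) + (1.4)·(2) + (-2.6)·(1)) / 4 = -1/4 = -0.25
  S[X,Z] = ((3.4)·(2.2) + (0.4)·(2.2) + (-2.6)·(2.2) + (1.4)·(-3.8) + (-2.6)·(-2.8)) / 4 = 4.6/4 = 1.15
  S[Y,Y] = ((-3)·(-3) + (3)·(3) + (-3)·(-3) + (2)·(2) + (1)·(1)) / 4 = 32/4 = 8
  S[Y,Z] = ((-3)·(2.2) + (3)·(2.2) + (-3)·(2.2) + (2)·(-3.8) + (1)·(-2.8)) / 4 = -17/4 = -4.25
  S[Z,Z] = ((2.2)·(2.2) + (2.2)·(2.2) + (2.2)·(2.2) + (-3.8)·(-3.8) + (-2.8)·(-2.8)) / 4 = 36.8/4 = 9.2

S is symmetric (S[j,i] = S[i,j]). Assembling:

S = [[6.8, -0.25, 1.15],
 [-0.25, 8, -4.25],
 [1.15, -4.25, 9.2]]


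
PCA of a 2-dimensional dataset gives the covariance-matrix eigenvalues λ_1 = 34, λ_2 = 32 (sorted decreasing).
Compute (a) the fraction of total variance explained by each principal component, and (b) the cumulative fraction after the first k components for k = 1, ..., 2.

Step 1 — total variance = trace(Sigma) = Σ λ_i = 34 + 32 = 66.

Step 2 — fraction explained by component i = λ_i / Σ λ:
  PC1: 34/66 = 0.5152
  PC2: 32/66 = 0.4848

Step 3 — cumulative fraction after k components = (λ_1 + ... + λ_k) / Σ λ:
  k = 1: 34/66 = 0.5152
  k = 2: (34 + 32)/66 = 66/66 = 1

Summary (fraction, with percent):

explained: PC1 0.5152 (51.52%), PC2 0.4848 (48.48%);  cumulative: 0.5152, 1


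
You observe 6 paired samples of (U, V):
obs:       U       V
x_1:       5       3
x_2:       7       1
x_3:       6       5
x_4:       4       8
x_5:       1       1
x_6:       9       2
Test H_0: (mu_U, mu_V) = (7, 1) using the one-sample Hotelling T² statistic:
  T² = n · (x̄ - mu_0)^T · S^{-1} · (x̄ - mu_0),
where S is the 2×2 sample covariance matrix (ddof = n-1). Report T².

Step 1 — sample mean vector:
  mean(U) = (5 + 7 + 6 + 4 + 1 + 9) / 6 = 32/6 = 5.3333
  mean(V) = (3 + 1 + 5 + 8 + 1 + 2) / 6 = 20/6 = 3.3333
  x̄ = (5.3333, 3.3333),  deviation x̄ - mu_0 = (5.3333, 3.3333) - (7, 1) = (-1.6667, 2.3333).

Step 2 — sample covariance matrix, S[i,j] = (1/(n-1)) · Σ_k (x_{k,i} - mean_i) · (x_{k,j} - mean_j), divisor n-1 = 5:
  S[U,U] = ((-0.3333)·(-0.3333) + (1.6667)·(1.6667) + (0.6667)·(0.6667) + (-1.3333)·(-1.3333) + (-4.3333)·(-4.3333) + (3.6667)·(3.6667)) / 5 = 37.3333/5 = 7.4667
  S[U,V] = ((-0.3333)·(-0.3333) + (1.6667)·(-2.3333) + (0.6667)·(1.6667) + (-1.3333)·(4.6667) + (-4.3333)·(-2.3333) + (3.6667)·(-1.3333)) / 5 = -3.6667/5 = -0.7333
  S[V,V] = ((-0.3333)·(-0.3333) + (-2.3333)·(-2.3333) + (1.6667)·(1.6667) + (4.6667)·(4.6667) + (-2.3333)·(-2.3333) + (-1.3333)·(-1.3333)) / 5 = 37.3333/5 = 7.4667
  S = [[7.4667, -0.7333],
 [-0.7333, 7.4667]].

Step 3 — invert S. det(S) = 7.4667·7.4667 - (-0.7333)² = 55.2133.
  S^{-1} = (1/det) · [[d, -b], [-b, a]] = [[0.1352, 0.0133],
 [0.0133, 0.1352]].

Step 4 — quadratic form (x̄ - mu_0)^T · S^{-1} · (x̄ - mu_0):
  S^{-1} · (x̄ - mu_0) = (-0.1944, 0.2934),
  (x̄ - mu_0)^T · [...] = (-1.6667)·(-0.1944) + (2.3333)·(0.2934) = 1.0086.

Step 5 — scale by n: T² = 6 · 1.0086 = 6.0517.

T² ≈ 6.0517


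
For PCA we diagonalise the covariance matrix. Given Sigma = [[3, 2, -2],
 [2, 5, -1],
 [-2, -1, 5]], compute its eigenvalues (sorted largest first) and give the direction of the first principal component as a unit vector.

Step 1 — characteristic polynomial p(λ) = det(λI - Sigma) = λ³ - tr·λ² + c_1·λ - det, where tr = trace, c_1 = sum of the principal 2×2 minors, det = det(Sigma):
  tr = 3 + 5 + 5 = 13,
  c_1 = (3·5 - (2)²) + (3·5 - (-2)²) + (5·5 - (-1)²) = 11 + 11 + 24 = 46,
  det = 3·(5·5 - (-1)²) - (2)·((2)·5 - (-1)·(-2)) + (-2)·((2)·(-1) - 5·(-2)) = 3·(24) - (2)·(8) + (-2)·(8) = 40.
  So p(λ) = λ³ - 13λ² + 46λ - 40.
Step 2 — look for an integer root (rational root theorem: any rational root is an integer divisor of 40). Testing λ = 4:
  p(4) = 64 - 208 + 184 - 40 = 0  ✓
  Dividing out (λ - 4): p(λ) = (λ - 4)(λ² - 9λ + 10).
Step 3 — remaining eigenvalues from the quadratic λ² - 9λ + 10 = 0:
  Δ = 9² - 4·10 = 81 - 40 = 41,  λ = (9 ± √41)/2 = (9 ± 6.4031)/2 ≈ 7.7016 or 1.2984.
  Sorted: λ_1 = 7.7016,  λ_2 = 4,  λ_3 = 1.2984  (check: sum = 13 = tr ✓).

Step 4 — unit eigenvector for λ_1 ≈ 7.7016: v spans the null space of (Sigma - λ_1 I), whose rows are
  r_1 = (-4.7016, 2, -2),  r_2 = (2, -2.7016, -1),  r_3 = (-2, -1, -2.7016).
  v is orthogonal to every row, so take v ∝ r_1 × r_2 = ((2)·(-1) - (-2)·(-2.7016), (-2)·(2) - (-4.7016)·(-1), (-4.7016)·(-2.7016) - (2)·(2)) ≈ (-7.4031, -8.7016, 8.7016).
  Rescale (multiply by -1 so the first nonzero entry is positive): u = (7.4031, 8.7016, -8.7016).
  ||u|| = √((7.4031)² + (8.7016)² + (-8.7016)²) = √(206.2406) ≈ 14.3611,  v_1 = u/||u|| ≈ (0.5155, 0.6059, -0.6059) (||v_1|| = 1).

λ_1 = 7.7016,  λ_2 = 4,  λ_3 = 1.2984;  v_1 ≈ (0.5155, 0.6059, -0.6059)


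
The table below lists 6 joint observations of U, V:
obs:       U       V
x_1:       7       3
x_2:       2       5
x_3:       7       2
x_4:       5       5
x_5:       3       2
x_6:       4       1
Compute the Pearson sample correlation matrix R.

Step 1 — column means:
  mean(U) = (7 + 2 + 7 + 5 + 3 + 4) / 6 = 28/6 = 4.6667
  mean(V) = (3 + 5 + 2 + 5 + 2 + 1) / 6 = 18/6 = 3

Step 2 — sample variances and covariances s[i,j] = (1/(n-1)) · Σ_k (x_{k,i} - mean_i) · (x_{k,j} - mean_j), with n-1 = 5:
  s[U,U] = ((2.3333)·(2.3333) + (-2.6667)·(-2.6667) + (2.3333)·(2.3333) + (0.3333)·(0.3333) + (-1.6667)·(-1.6667) + (-0.6667)·(-0.6667)) / 5 = 21.3333/5 = 4.2667
  s[U,V] = ((2.3333)·(0) + (-2.6667)·(2) + (2.3333)·(-1) + (0.3333)·(2) + (-1.6667)·(-1) + (-0.6667)·(-2)) / 5 = -4/5 = -0.8
  s[V,V] = ((0)·(0) + (2)·(2) + (-1)·(-1) + (2)·(2) + (-1)·(-1) + (-2)·(-2)) / 5 = 14/5 = 2.8
  Sample standard deviations s_i = √(s[i,i]):
  s(U) = √(4.2667) = 2.0656
  s(V) = √(2.8) = 1.6733

Step 3 — r_{ij} = s_{ij} / (s_i · s_j):
  r[U,U] = 1 (diagonal).
  r[U,V] = -0.8 / (2.0656 · 1.6733) = -0.8 / 3.4564 = -0.2315
  r[V,V] = 1 (diagonal).

R is symmetric with unit diagonal. Assembling:

R = [[1, -0.2315],
 [-0.2315, 1]]


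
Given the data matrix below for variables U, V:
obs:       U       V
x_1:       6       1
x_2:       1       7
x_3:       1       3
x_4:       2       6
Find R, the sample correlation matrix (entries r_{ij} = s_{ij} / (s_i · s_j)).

Step 1 — column means:
  mean(U) = (6 + 1 + 1 + 2) / 4 = 10/4 = 2.5
  mean(V) = (1 + 7 + 3 + 6) / 4 = 17/4 = 4.25

Step 2 — sample variances and covariances s[i,j] = (1/(n-1)) · Σ_k (x_{k,i} - mean_i) · (x_{k,j} - mean_j), with n-1 = 3:
  s[U,U] = ((3.5)·(3.5) + (-1.5)·(-1.5) + (-1.5)·(-1.5) + (-0.5)·(-0.5)) / 3 = 17/3 = 5.6667
  s[U,V] = ((3.5)·(-3.25) + (-1.5)·(2.75) + (-1.5)·(-1.25) + (-0.5)·(1.75)) / 3 = -14.5/3 = -4.8333
  s[V,V] = ((-3.25)·(-3.25) + (2.75)·(2.75) + (-1.25)·(-1.25) + (1.75)·(1.75)) / 3 = 22.75/3 = 7.5833
  Sample standard deviations s_i = √(s[i,i]):
  s(U) = √(5.6667) = 2.3805
  s(V) = √(7.5833) = 2.7538

Step 3 — r_{ij} = s_{ij} / (s_i · s_j):
  r[U,U] = 1 (diagonal).
  r[U,V] = -4.8333 / (2.3805 · 2.7538) = -4.8333 / 6.5553 = -0.7373
  r[V,V] = 1 (diagonal).

R is symmetric with unit diagonal. Assembling:

R = [[1, -0.7373],
 [-0.7373, 1]]


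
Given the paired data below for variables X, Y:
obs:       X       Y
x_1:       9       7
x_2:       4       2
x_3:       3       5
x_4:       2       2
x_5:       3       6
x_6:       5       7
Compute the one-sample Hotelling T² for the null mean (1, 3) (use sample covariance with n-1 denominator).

Step 1 — sample mean vector:
  mean(X) = (9 + 4 + 3 + 2 + 3 + 5) / 6 = 26/6 = 4.3333
  mean(Y) = (7 + 2 + 5 + 2 + 6 + 7) / 6 = 29/6 = 4.8333
  x̄ = (4.3333, 4.8333),  deviation x̄ - mu_0 = (4.3333, 4.8333) - (1, 3) = (3.3333, 1.8333).

Step 2 — sample covariance matrix, S[i,j] = (1/(n-1)) · Σ_k (x_{k,i} - mean_i) · (x_{k,j} - mean_j), divisor n-1 = 5:
  S[X,X] = ((4.6667)·(4.6667) + (-0.3333)·(-0.3333) + (-1.3333)·(-1.3333) + (-2.3333)·(-2.3333) + (-1.3333)·(-1.3333) + (0.6667)·(0.6667)) / 5 = 31.3333/5 = 6.2667
  S[X,Y] = ((4.6667)·(2.1667) + (-0.3333)·(-2.8333) + (-1.3333)·(0.1667) + (-2.3333)·(-2.8333) + (-1.3333)·(1.1667) + (0.6667)·(2.1667)) / 5 = 17.3333/5 = 3.4667
  S[Y,Y] = ((2.1667)·(2.1667) + (-2.8333)·(-2.8333) + (0.1667)·(0.1667) + (-2.8333)·(-2.8333) + (1.1667)·(1.1667) + (2.1667)·(2.1667)) / 5 = 26.8333/5 = 5.3667
  S = [[6.2667, 3.4667],
 [3.4667, 5.3667]].

Step 3 — invert S. det(S) = 6.2667·5.3667 - (3.4667)² = 21.6133.
  S^{-1} = (1/det) · [[d, -b], [-b, a]] = [[0.2483, -0.1604],
 [-0.1604, 0.2899]].

Step 4 — quadratic form (x̄ - mu_0)^T · S^{-1} · (x̄ - mu_0):
  S^{-1} · (x̄ - mu_0) = (0.5336, -0.0031),
  (x̄ - mu_0)^T · [...] = (3.3333)·(0.5336) + (1.8333)·(-0.0031) = 1.7731.

Step 5 — scale by n: T² = 6 · 1.7731 = 10.6385.

T² ≈ 10.6385


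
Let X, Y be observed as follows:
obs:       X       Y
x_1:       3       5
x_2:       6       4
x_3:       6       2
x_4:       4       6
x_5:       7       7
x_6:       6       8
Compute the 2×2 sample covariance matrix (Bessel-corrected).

Step 1 — column means:
  mean(X) = (3 + 6 + 6 + 4 + 7 + 6) / 6 = 32/6 = 5.3333
  mean(Y) = (5 + 4 + 2 + 6 + 7 + 8) / 6 = 32/6 = 5.3333

Step 2 — sample covariance S[i,j] = (1/(n-1)) · Σ_k (x_{k,i} - mean_i) · (x_{k,j} - mean_j), with n-1 = 5.
  S[X,X] = ((-2.3333)·(-2.3333) + (0.6667)·(0.6667) + (0.6667)·(0.6667) + (-1.3333)·(-1.3333) + (1.6667)·(1.6667) + (0.6667)·(0.6667)) / 5 = 11.3333/5 = 2.2667
  S[X,Y] = ((-2.3333)·(-0.3333) + (0.6667)·(-1.3333) + (0.6667)·(-3.3333) + (-1.3333)·(0.6667) + (1.6667)·(1.6667) + (0.6667)·(2.6667)) / 5 = 1.3333/5 = 0.2667
  S[Y,Y] = ((-0.3333)·(-0.3333) + (-1.3333)·(-1.3333) + (-3.3333)·(-3.3333) + (0.6667)·(0.6667) + (1.6667)·(1.6667) + (2.6667)·(2.6667)) / 5 = 23.3333/5 = 4.6667

S is symmetric (S[j,i] = S[i,j]). Assembling:

S = [[2.2667, 0.2667],
 [0.2667, 4.6667]]


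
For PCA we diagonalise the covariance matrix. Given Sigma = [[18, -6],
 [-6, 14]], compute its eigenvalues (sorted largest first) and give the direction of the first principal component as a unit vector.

Step 1 — characteristic polynomial of 2×2 Sigma:
  det(Sigma - λI) = λ² - trace · λ + det = 0.
  trace = 18 + 14 = 32, det = 18·14 - (-6)² = 216.
Step 2 — discriminant:
  Δ = trace² - 4·det = 1024 - 864 = 160.
Step 3 — eigenvalues:
  λ = (trace ± √Δ)/2 = (32 ± 12.6491)/2,
  λ_1 = 22.3246,  λ_2 = 9.6754.

Step 4 — unit eigenvector for λ_1: solve (Sigma - λ_1 I)v = 0. First row:
  (18 - 22.3246)·v_x + (-6)·v_y = 0, i.e. (-4.3246)·v_x + (-6)·v_y = 0,
  so v ∝ (b, λ_1 - a) = (-6, 4.3246); multiply by -1 so the first entry is positive: u = (6, -4.3246).
  ||u|| = √((6)² + (-4.3246)²) = √(54.7018) ≈ 7.3961,
  v_1 = u/||u|| ≈ (0.8112, -0.5847) (||v_1|| = 1).

λ_1 = 22.3246,  λ_2 = 9.6754;  v_1 ≈ (0.8112, -0.5847)


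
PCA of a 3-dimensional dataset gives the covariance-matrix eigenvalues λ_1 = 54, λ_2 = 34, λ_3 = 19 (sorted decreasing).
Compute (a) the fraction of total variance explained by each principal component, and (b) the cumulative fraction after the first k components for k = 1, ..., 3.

Step 1 — total variance = trace(Sigma) = Σ λ_i = 54 + 34 + 19 = 107.

Step 2 — fraction explained by component i = λ_i / Σ λ:
  PC1: 54/107 = 0.5047
  PC2: 34/107 = 0.3178
  PC3: 19/107 = 0.1776

Step 3 — cumulative fraction after k components = (λ_1 + ... + λ_k) / Σ λ:
  k = 1: 54/107 = 0.5047
  k = 2: (54 + 34)/107 = 88/107 = 0.8224
  k = 3: (54 + 34 + 19)/107 = 107/107 = 1

Summary (fraction, with percent):

explained: PC1 0.5047 (50.47%), PC2 0.3178 (31.78%), PC3 0.1776 (17.76%);  cumulative: 0.5047, 0.8224, 1


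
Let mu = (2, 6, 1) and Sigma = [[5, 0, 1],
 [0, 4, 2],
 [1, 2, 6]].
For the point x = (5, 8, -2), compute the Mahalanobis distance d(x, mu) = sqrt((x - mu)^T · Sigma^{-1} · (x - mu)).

Step 1 — centre the observation: (x - mu) = (3, 2, -3).

Step 2 — invert Sigma (cofactor / det for 3×3, or solve directly):
  Sigma^{-1} = [[0.2083, 0.0208, -0.0417],
 [0.0208, 0.3021, -0.1042],
 [-0.0417, -0.1042, 0.2083]].

Step 3 — form the quadratic (x - mu)^T · Sigma^{-1} · (x - mu):
  Sigma^{-1} · (x - mu) = (0.7917, 0.9792, -0.9583).
  (x - mu)^T · [Sigma^{-1} · (x - mu)] = (3)·(0.7917) + (2)·(0.9792) + (-3)·(-0.9583) = 7.2083.

Step 4 — take square root: d = √(7.2083) ≈ 2.6848.

d(x, mu) = √(7.2083) ≈ 2.6848


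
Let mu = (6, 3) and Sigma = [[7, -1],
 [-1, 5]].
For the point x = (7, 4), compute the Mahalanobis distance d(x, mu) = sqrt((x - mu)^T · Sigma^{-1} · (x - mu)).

Step 1 — centre the observation: (x - mu) = (1, 1).

Step 2 — invert Sigma. det(Sigma) = 7·5 - (-1)² = 34.
  Sigma^{-1} = (1/det) · [[d, -b], [-b, a]] = [[0.1471, 0.0294],
 [0.0294, 0.2059]].

Step 3 — form the quadratic (x - mu)^T · Sigma^{-1} · (x - mu):
  Sigma^{-1} · (x - mu) = (0.1765, 0.2353).
  (x - mu)^T · [Sigma^{-1} · (x - mu)] = (1)·(0.1765) + (1)·(0.2353) = 0.4118.

Step 4 — take square root: d = √(0.4118) ≈ 0.6417.

d(x, mu) = √(0.4118) ≈ 0.6417


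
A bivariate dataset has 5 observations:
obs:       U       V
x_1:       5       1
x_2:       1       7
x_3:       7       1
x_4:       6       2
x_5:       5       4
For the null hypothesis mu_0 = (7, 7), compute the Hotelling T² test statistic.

Step 1 — sample mean vector:
  mean(U) = (5 + 1 + 7 + 6 + 5) / 5 = 24/5 = 4.8
  mean(V) = (1 + 7 + 1 + 2 + 4) / 5 = 15/5 = 3
  x̄ = (4.8, 3),  deviation x̄ - mu_0 = (4.8, 3) - (7, 7) = (-2.2, -4).

Step 2 — sample covariance matrix, S[i,j] = (1/(n-1)) · Σ_k (x_{k,i} - mean_i) · (x_{k,j} - mean_j), divisor n-1 = 4:
  S[U,U] = ((0.2)·(0.2) + (-3.8)·(-3.8) + (2.2)·(2.2) + (1.2)·(1.2) + (0.2)·(0.2)) / 4 = 20.8/4 = 5.2
  S[U,V] = ((0.2)·(-2) + (-3.8)·(4) + (2.2)·(-2) + (1.2)·(-1) + (0.2)·(1)) / 4 = -21/4 = -5.25
  S[V,V] = ((-2)·(-2) + (4)·(4) + (-2)·(-2) + (-1)·(-1) + (1)·(1)) / 4 = 26/4 = 6.5
  S = [[5.2, -5.25],
 [-5.25, 6.5]].

Step 3 — invert S. det(S) = 5.2·6.5 - (-5.25)² = 6.2375.
  S^{-1} = (1/det) · [[d, -b], [-b, a]] = [[1.0421, 0.8417],
 [0.8417, 0.8337]].

Step 4 — quadratic form (x̄ - mu_0)^T · S^{-1} · (x̄ - mu_0):
  S^{-1} · (x̄ - mu_0) = (-5.6593, -5.1864),
  (x̄ - mu_0)^T · [...] = (-2.2)·(-5.6593) + (-4)·(-5.1864) = 33.196.

Step 5 — scale by n: T² = 5 · 33.196 = 165.98.

T² ≈ 165.98


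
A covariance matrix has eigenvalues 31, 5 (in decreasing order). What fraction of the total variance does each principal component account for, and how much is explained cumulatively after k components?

Step 1 — total variance = trace(Sigma) = Σ λ_i = 31 + 5 = 36.

Step 2 — fraction explained by component i = λ_i / Σ λ:
  PC1: 31/36 = 0.8611
  PC2: 5/36 = 0.1389

Step 3 — cumulative fraction after k components = (λ_1 + ... + λ_k) / Σ λ:
  k = 1: 31/36 = 0.8611
  k = 2: (31 + 5)/36 = 36/36 = 1

Summary (fraction, with percent):

explained: PC1 0.8611 (86.11%), PC2 0.1389 (13.89%);  cumulative: 0.8611, 1


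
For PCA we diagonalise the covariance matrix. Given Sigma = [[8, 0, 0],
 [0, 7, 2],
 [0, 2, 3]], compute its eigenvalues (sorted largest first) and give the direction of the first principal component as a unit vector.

Step 1 — characteristic polynomial p(λ) = det(λI - Sigma) = λ³ - tr·λ² + c_1·λ - det, where tr = trace, c_1 = sum of the principal 2×2 minors, det = det(Sigma):
  tr = 8 + 7 + 3 = 18,
  c_1 = (8·7 - (0)²) + (8·3 - (0)²) + (7·3 - (2)²) = 56 + 24 + 17 = 97,
  det = 8·(7·3 - (2)²) - (0)·((0)·3 - (2)·(0)) + (0)·((0)·(2) - 7·(0)) = 8·(17) - (0)·(0) + (0)·(0) = 136.
  So p(λ) = λ³ - 18λ² + 97λ - 136.
Step 2 — look for an integer root (rational root theorem: any rational root is an integer divisor of 136). Testing λ = 8:
  p(8) = 512 - 1152 + 776 - 136 = 0  ✓
  Dividing out (λ - 8): p(λ) = (λ - 8)(λ² - 10λ + 17).
Step 3 — remaining eigenvalues from the quadratic λ² - 10λ + 17 = 0:
  Δ = 10² - 4·17 = 100 - 68 = 32,  λ = (10 ± √32)/2 = (10 ± 5.6569)/2 ≈ 7.8284 or 2.1716.
  Sorted: λ_1 = 8,  λ_2 = 7.8284,  λ_3 = 2.1716  (check: sum = 18 = tr ✓).

Step 4 — unit eigenvector for λ_1 = 8: v spans the null space of (Sigma - λ_1 I), whose rows are
  r_1 = (0, 0, 0),  r_2 = (0, -1, 2),  r_3 = (0, 2, -5).
  v is orthogonal to every row, so take v ∝ r_2 × r_3 = ((-1)·(-5) - (2)·(2), (2)·(0) - (0)·(-5), (0)·(2) - (-1)·(0)) = (1, 0, 0).
  Let u = (1, 0, 0).
  ||u|| = √((1)² + (0)² + (0)²) = √(1) = 1,  v_1 = u/||u|| ≈ (1, 0, 0) (||v_1|| = 1).

λ_1 = 8,  λ_2 = 7.8284,  λ_3 = 2.1716;  v_1 ≈ (1, 0, 0)


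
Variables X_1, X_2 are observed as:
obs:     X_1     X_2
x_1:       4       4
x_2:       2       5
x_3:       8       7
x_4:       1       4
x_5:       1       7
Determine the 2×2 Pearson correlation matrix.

Step 1 — column means:
  mean(X_1) = (4 + 2 + 8 + 1 + 1) / 5 = 16/5 = 3.2
  mean(X_2) = (4 + 5 + 7 + 4 + 7) / 5 = 27/5 = 5.4

Step 2 — sample variances and covariances s[i,j] = (1/(n-1)) · Σ_k (x_{k,i} - mean_i) · (x_{k,j} - mean_j), with n-1 = 4:
  s[X_1,X_1] = ((0.8)·(0.8) + (-1.2)·(-1.2) + (4.8)·(4.8) + (-2.2)·(-2.2) + (-2.2)·(-2.2)) / 4 = 34.8/4 = 8.7
  s[X_1,X_2] = ((0.8)·(-1.4) + (-1.2)·(-0.4) + (4.8)·(1.6) + (-2.2)·(-1.4) + (-2.2)·(1.6)) / 4 = 6.6/4 = 1.65
  s[X_2,X_2] = ((-1.4)·(-1.4) + (-0.4)·(-0.4) + (1.6)·(1.6) + (-1.4)·(-1.4) + (1.6)·(1.6)) / 4 = 9.2/4 = 2.3
  Sample standard deviations s_i = √(s[i,i]):
  s(X_1) = √(8.7) = 2.9496
  s(X_2) = √(2.3) = 1.5166

Step 3 — r_{ij} = s_{ij} / (s_i · s_j):
  r[X_1,X_1] = 1 (diagonal).
  r[X_1,X_2] = 1.65 / (2.9496 · 1.5166) = 1.65 / 4.4733 = 0.3689
  r[X_2,X_2] = 1 (diagonal).

R is symmetric with unit diagonal. Assembling:

R = [[1, 0.3689],
 [0.3689, 1]]


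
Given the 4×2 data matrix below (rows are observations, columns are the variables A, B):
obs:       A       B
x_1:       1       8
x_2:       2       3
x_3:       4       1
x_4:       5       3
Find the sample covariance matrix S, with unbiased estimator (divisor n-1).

Step 1 — column means:
  mean(A) = (1 + 2 + 4 + 5) / 4 = 12/4 = 3
  mean(B) = (8 + 3 + 1 + 3) / 4 = 15/4 = 3.75

Step 2 — sample covariance S[i,j] = (1/(n-1)) · Σ_k (x_{k,i} - mean_i) · (x_{k,j} - mean_j), with n-1 = 3.
  S[A,A] = ((-2)·(-2) + (-1)·(-1) + (1)·(1) + (2)·(2)) / 3 = 10/3 = 3.3333
  S[A,B] = ((-2)·(4.25) + (-1)·(-0.75) + (1)·(-2.75) + (2)·(-0.75)) / 3 = -12/3 = -4
  S[B,B] = ((4.25)·(4.25) + (-0.75)·(-0.75) + (-2.75)·(-2.75) + (-0.75)·(-0.75)) / 3 = 26.75/3 = 8.9167

S is symmetric (S[j,i] = S[i,j]). Assembling:

S = [[3.3333, -4],
 [-4, 8.9167]]


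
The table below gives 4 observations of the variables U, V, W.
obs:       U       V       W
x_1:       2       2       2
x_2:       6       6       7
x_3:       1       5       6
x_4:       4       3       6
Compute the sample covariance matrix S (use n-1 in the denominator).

Step 1 — column means:
  mean(U) = (2 + 6 + 1 + 4) / 4 = 13/4 = 3.25
  mean(V) = (2 + 6 + 5 + 3) / 4 = 16/4 = 4
  mean(W) = (2 + 7 + 6 + 6) / 4 = 21/4 = 5.25

Step 2 — sample covariance S[i,j] = (1/(n-1)) · Σ_k (x_{k,i} - mean_i) · (x_{k,j} - mean_j), with n-1 = 3.
  S[U,U] = ((-1.25)·(-1.25) + (2.75)·(2.75) + (-2.25)·(-2.25) + (0.75)·(0.75)) / 3 = 14.75/3 = 4.9167
  S[U,V] = ((-1.25)·(-2) + (2.75)·(2) + (-2.25)·(1) + (0.75)·(-1)) / 3 = 5/3 = 1.6667
  S[U,W] = ((-1.25)·(-3.25) + (2.75)·(1.75) + (-2.25)·(0.75) + (0.75)·(0.75)) / 3 = 7.75/3 = 2.5833
  S[V,V] = ((-2)·(-2) + (2)·(2) + (1)·(1) + (-1)·(-1)) / 3 = 10/3 = 3.3333
  S[V,W] = ((-2)·(-3.25) + (2)·(1.75) + (1)·(0.75) + (-1)·(0.75)) / 3 = 10/3 = 3.3333
  S[W,W] = ((-3.25)·(-3.25) + (1.75)·(1.75) + (0.75)·(0.75) + (0.75)·(0.75)) / 3 = 14.75/3 = 4.9167

S is symmetric (S[j,i] = S[i,j]). Assembling:

S = [[4.9167, 1.6667, 2.5833],
 [1.6667, 3.3333, 3.3333],
 [2.5833, 3.3333, 4.9167]]


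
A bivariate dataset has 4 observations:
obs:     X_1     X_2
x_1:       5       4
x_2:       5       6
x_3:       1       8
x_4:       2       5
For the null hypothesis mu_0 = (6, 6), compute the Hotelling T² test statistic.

Step 1 — sample mean vector:
  mean(X_1) = (5 + 5 + 1 + 2) / 4 = 13/4 = 3.25
  mean(X_2) = (4 + 6 + 8 + 5) / 4 = 23/4 = 5.75
  x̄ = (3.25, 5.75),  deviation x̄ - mu_0 = (3.25, 5.75) - (6, 6) = (-2.75, -0.25).

Step 2 — sample covariance matrix, S[i,j] = (1/(n-1)) · Σ_k (x_{k,i} - mean_i) · (x_{k,j} - mean_j), divisor n-1 = 3:
  S[X_1,X_1] = ((1.75)·(1.75) + (1.75)·(1.75) + (-2.25)·(-2.25) + (-1.25)·(-1.25)) / 3 = 12.75/3 = 4.25
  S[X_1,X_2] = ((1.75)·(-1.75) + (1.75)·(0.25) + (-2.25)·(2.25) + (-1.25)·(-0.75)) / 3 = -6.75/3 = -2.25
  S[X_2,X_2] = ((-1.75)·(-1.75) + (0.25)·(0.25) + (2.25)·(2.25) + (-0.75)·(-0.75)) / 3 = 8.75/3 = 2.9167
  S = [[4.25, -2.25],
 [-2.25, 2.9167]].

Step 3 — invert S. det(S) = 4.25·2.9167 - (-2.25)² = 7.3333.
  S^{-1} = (1/det) · [[d, -b], [-b, a]] = [[0.3977, 0.3068],
 [0.3068, 0.5795]].

Step 4 — quadratic form (x̄ - mu_0)^T · S^{-1} · (x̄ - mu_0):
  S^{-1} · (x̄ - mu_0) = (-1.1705, -0.9886),
  (x̄ - mu_0)^T · [...] = (-2.75)·(-1.1705) + (-0.25)·(-0.9886) = 3.4659.

Step 5 — scale by n: T² = 4 · 3.4659 = 13.8636.

T² ≈ 13.8636


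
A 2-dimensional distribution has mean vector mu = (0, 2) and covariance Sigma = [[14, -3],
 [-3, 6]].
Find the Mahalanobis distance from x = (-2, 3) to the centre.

Step 1 — centre the observation: (x - mu) = (-2, 1).

Step 2 — invert Sigma. det(Sigma) = 14·6 - (-3)² = 75.
  Sigma^{-1} = (1/det) · [[d, -b], [-b, a]] = [[0.08, 0.04],
 [0.04, 0.1867]].

Step 3 — form the quadratic (x - mu)^T · Sigma^{-1} · (x - mu):
  Sigma^{-1} · (x - mu) = (-0.12, 0.1067).
  (x - mu)^T · [Sigma^{-1} · (x - mu)] = (-2)·(-0.12) + (1)·(0.1067) = 0.3467.

Step 4 — take square root: d = √(0.3467) ≈ 0.5888.

d(x, mu) = √(0.3467) ≈ 0.5888


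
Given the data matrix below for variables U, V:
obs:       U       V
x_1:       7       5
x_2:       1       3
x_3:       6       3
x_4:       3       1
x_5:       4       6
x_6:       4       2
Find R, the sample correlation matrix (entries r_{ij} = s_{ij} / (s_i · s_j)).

Step 1 — column means:
  mean(U) = (7 + 1 + 6 + 3 + 4 + 4) / 6 = 25/6 = 4.1667
  mean(V) = (5 + 3 + 3 + 1 + 6 + 2) / 6 = 20/6 = 3.3333

Step 2 — sample variances and covariances s[i,j] = (1/(n-1)) · Σ_k (x_{k,i} - mean_i) · (x_{k,j} - mean_j), with n-1 = 5:
  s[U,U] = ((2.8333)·(2.8333) + (-3.1667)·(-3.1667) + (1.8333)·(1.8333) + (-1.1667)·(-1.1667) + (-0.1667)·(-0.1667) + (-0.1667)·(-0.1667)) / 5 = 22.8333/5 = 4.5667
  s[U,V] = ((2.8333)·(1.6667) + (-3.1667)·(-0.3333) + (1.8333)·(-0.3333) + (-1.1667)·(-2.3333) + (-0.1667)·(2.6667) + (-0.1667)·(-1.3333)) / 5 = 7.6667/5 = 1.5333
  s[V,V] = ((1.6667)·(1.6667) + (-0.3333)·(-0.3333) + (-0.3333)·(-0.3333) + (-2.3333)·(-2.3333) + (2.6667)·(2.6667) + (-1.3333)·(-1.3333)) / 5 = 17.3333/5 = 3.4667
  Sample standard deviations s_i = √(s[i,i]):
  s(U) = √(4.5667) = 2.137
  s(V) = √(3.4667) = 1.8619

Step 3 — r_{ij} = s_{ij} / (s_i · s_j):
  r[U,U] = 1 (diagonal).
  r[U,V] = 1.5333 / (2.137 · 1.8619) = 1.5333 / 3.9788 = 0.3854
  r[V,V] = 1 (diagonal).

R is symmetric with unit diagonal. Assembling:

R = [[1, 0.3854],
 [0.3854, 1]]


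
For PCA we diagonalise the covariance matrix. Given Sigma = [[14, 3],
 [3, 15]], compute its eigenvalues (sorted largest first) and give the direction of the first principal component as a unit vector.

Step 1 — characteristic polynomial of 2×2 Sigma:
  det(Sigma - λI) = λ² - trace · λ + det = 0.
  trace = 14 + 15 = 29, det = 14·15 - (3)² = 201.
Step 2 — discriminant:
  Δ = trace² - 4·det = 841 - 804 = 37.
Step 3 — eigenvalues:
  λ = (trace ± √Δ)/2 = (29 ± 6.0828)/2,
  λ_1 = 17.5414,  λ_2 = 11.4586.

Step 4 — unit eigenvector for λ_1: solve (Sigma - λ_1 I)v = 0. First row:
  (14 - 17.5414)·v_x + (3)·v_y = 0, i.e. (-3.5414)·v_x + (3)·v_y = 0,
  so v ∝ (b, λ_1 - a) = (3, 3.5414) = u.
  ||u|| = √((3)² + (3.5414)²) = √(21.5414) ≈ 4.6413,
  v_1 = u/||u|| ≈ (0.6464, 0.763) (||v_1|| = 1).

λ_1 = 17.5414,  λ_2 = 11.4586;  v_1 ≈ (0.6464, 0.763)


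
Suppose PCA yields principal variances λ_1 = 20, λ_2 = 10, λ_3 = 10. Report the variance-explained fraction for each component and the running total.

Step 1 — total variance = trace(Sigma) = Σ λ_i = 20 + 10 + 10 = 40.

Step 2 — fraction explained by component i = λ_i / Σ λ:
  PC1: 20/40 = 0.5
  PC2: 10/40 = 0.25
  PC3: 10/40 = 0.25

Step 3 — cumulative fraction after k components = (λ_1 + ... + λ_k) / Σ λ:
  k = 1: 20/40 = 0.5
  k = 2: (20 + 10)/40 = 30/40 = 0.75
  k = 3: (20 + 10 + 10)/40 = 40/40 = 1

Summary (fraction, with percent):

explained: PC1 0.5 (50%), PC2 0.25 (25%), PC3 0.25 (25%);  cumulative: 0.5, 0.75, 1


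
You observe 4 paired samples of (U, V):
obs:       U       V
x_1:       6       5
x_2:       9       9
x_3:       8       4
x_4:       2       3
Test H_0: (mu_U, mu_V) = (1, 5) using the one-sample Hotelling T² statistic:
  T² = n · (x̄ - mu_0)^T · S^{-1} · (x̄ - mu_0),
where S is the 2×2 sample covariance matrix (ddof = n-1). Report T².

Step 1 — sample mean vector:
  mean(U) = (6 + 9 + 8 + 2) / 4 = 25/4 = 6.25
  mean(V) = (5 + 9 + 4 + 3) / 4 = 21/4 = 5.25
  x̄ = (6.25, 5.25),  deviation x̄ - mu_0 = (6.25, 5.25) - (1, 5) = (5.25, 0.25).

Step 2 — sample covariance matrix, S[i,j] = (1/(n-1)) · Σ_k (x_{k,i} - mean_i) · (x_{k,j} - mean_j), divisor n-1 = 3:
  S[U,U] = ((-0.25)·(-0.25) + (2.75)·(2.75) + (1.75)·(1.75) + (-4.25)·(-4.25)) / 3 = 28.75/3 = 9.5833
  S[U,V] = ((-0.25)·(-0.25) + (2.75)·(3.75) + (1.75)·(-1.25) + (-4.25)·(-2.25)) / 3 = 17.75/3 = 5.9167
  S[V,V] = ((-0.25)·(-0.25) + (3.75)·(3.75) + (-1.25)·(-1.25) + (-2.25)·(-2.25)) / 3 = 20.75/3 = 6.9167
  S = [[9.5833, 5.9167],
 [5.9167, 6.9167]].

Step 3 — invert S. det(S) = 9.5833·6.9167 - (5.9167)² = 31.2778.
  S^{-1} = (1/det) · [[d, -b], [-b, a]] = [[0.2211, -0.1892],
 [-0.1892, 0.3064]].

Step 4 — quadratic form (x̄ - mu_0)^T · S^{-1} · (x̄ - mu_0):
  S^{-1} · (x̄ - mu_0) = (1.1137, -0.9165),
  (x̄ - mu_0)^T · [...] = (5.25)·(1.1137) + (0.25)·(-0.9165) = 5.6177.

Step 5 — scale by n: T² = 4 · 5.6177 = 22.4707.

T² ≈ 22.4707


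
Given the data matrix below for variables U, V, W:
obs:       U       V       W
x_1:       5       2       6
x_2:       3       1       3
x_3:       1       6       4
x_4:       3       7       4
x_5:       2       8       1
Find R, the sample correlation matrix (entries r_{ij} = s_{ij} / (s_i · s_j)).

Step 1 — column means:
  mean(U) = (5 + 3 + 1 + 3 + 2) / 5 = 14/5 = 2.8
  mean(V) = (2 + 1 + 6 + 7 + 8) / 5 = 24/5 = 4.8
  mean(W) = (6 + 3 + 4 + 4 + 1) / 5 = 18/5 = 3.6

Step 2 — sample variances and covariances s[i,j] = (1/(n-1)) · Σ_k (x_{k,i} - mean_i) · (x_{k,j} - mean_j), with n-1 = 4:
  s[U,U] = ((2.2)·(2.2) + (0.2)·(0.2) + (-1.8)·(-1.8) + (0.2)·(0.2) + (-0.8)·(-0.8)) / 4 = 8.8/4 = 2.2
  s[U,V] = ((2.2)·(-2.8) + (0.2)·(-3.8) + (-1.8)·(1.2) + (0.2)·(2.2) + (-0.8)·(3.2)) / 4 = -11.2/4 = -2.8
  s[U,W] = ((2.2)·(2.4) + (0.2)·(-0.6) + (-1.8)·(0.4) + (0.2)·(0.4) + (-0.8)·(-2.6)) / 4 = 6.6/4 = 1.65
  s[V,V] = ((-2.8)·(-2.8) + (-3.8)·(-3.8) + (1.2)·(1.2) + (2.2)·(2.2) + (3.2)·(3.2)) / 4 = 38.8/4 = 9.7
  s[V,W] = ((-2.8)·(2.4) + (-3.8)·(-0.6) + (1.2)·(0.4) + (2.2)·(0.4) + (3.2)·(-2.6)) / 4 = -11.4/4 = -2.85
  s[W,W] = ((2.4)·(2.4) + (-0.6)·(-0.6) + (0.4)·(0.4) + (0.4)·(0.4) + (-2.6)·(-2.6)) / 4 = 13.2/4 = 3.3
  Sample standard deviations s_i = √(s[i,i]):
  s(U) = √(2.2) = 1.4832
  s(V) = √(9.7) = 3.1145
  s(W) = √(3.3) = 1.8166

Step 3 — r_{ij} = s_{ij} / (s_i · s_j):
  r[U,U] = 1 (diagonal).
  r[U,V] = -2.8 / (1.4832 · 3.1145) = -2.8 / 4.6195 = -0.6061
  r[U,W] = 1.65 / (1.4832 · 1.8166) = 1.65 / 2.6944 = 0.6124
  r[V,V] = 1 (diagonal).
  r[V,W] = -2.85 / (3.1145 · 1.8166) = -2.85 / 5.6577 = -0.5037
  r[W,W] = 1 (diagonal).

R is symmetric with unit diagonal. Assembling:

R = [[1, -0.6061, 0.6124],
 [-0.6061, 1, -0.5037],
 [0.6124, -0.5037, 1]]


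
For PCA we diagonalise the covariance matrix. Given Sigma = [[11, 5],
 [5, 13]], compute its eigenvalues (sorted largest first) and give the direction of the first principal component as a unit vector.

Step 1 — characteristic polynomial of 2×2 Sigma:
  det(Sigma - λI) = λ² - trace · λ + det = 0.
  trace = 11 + 13 = 24, det = 11·13 - (5)² = 118.
Step 2 — discriminant:
  Δ = trace² - 4·det = 576 - 472 = 104.
Step 3 — eigenvalues:
  λ = (trace ± √Δ)/2 = (24 ± 10.198)/2,
  λ_1 = 17.099,  λ_2 = 6.901.

Step 4 — unit eigenvector for λ_1: solve (Sigma - λ_1 I)v = 0. First row:
  (11 - 17.099)·v_x + (5)·v_y = 0, i.e. (-6.099)·v_x + (5)·v_y = 0,
  so v ∝ (b, λ_1 - a) = (5, 6.099) = u.
  ||u|| = √((5)² + (6.099)²) = √(62.198) ≈ 7.8866,
  v_1 = u/||u|| ≈ (0.634, 0.7733) (||v_1|| = 1).

λ_1 = 17.099,  λ_2 = 6.901;  v_1 ≈ (0.634, 0.7733)


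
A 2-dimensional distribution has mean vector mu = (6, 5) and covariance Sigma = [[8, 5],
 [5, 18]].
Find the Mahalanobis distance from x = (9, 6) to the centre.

Step 1 — centre the observation: (x - mu) = (3, 1).

Step 2 — invert Sigma. det(Sigma) = 8·18 - (5)² = 119.
  Sigma^{-1} = (1/det) · [[d, -b], [-b, a]] = [[0.1513, -0.042],
 [-0.042, 0.0672]].

Step 3 — form the quadratic (x - mu)^T · Sigma^{-1} · (x - mu):
  Sigma^{-1} · (x - mu) = (0.4118, -0.0588).
  (x - mu)^T · [Sigma^{-1} · (x - mu)] = (3)·(0.4118) + (1)·(-0.0588) = 1.1765.

Step 4 — take square root: d = √(1.1765) ≈ 1.0847.

d(x, mu) = √(1.1765) ≈ 1.0847


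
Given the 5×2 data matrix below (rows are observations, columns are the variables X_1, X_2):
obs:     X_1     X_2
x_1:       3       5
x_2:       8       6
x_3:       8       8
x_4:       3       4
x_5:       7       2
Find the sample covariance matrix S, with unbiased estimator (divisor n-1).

Step 1 — column means:
  mean(X_1) = (3 + 8 + 8 + 3 + 7) / 5 = 29/5 = 5.8
  mean(X_2) = (5 + 6 + 8 + 4 + 2) / 5 = 25/5 = 5

Step 2 — sample covariance S[i,j] = (1/(n-1)) · Σ_k (x_{k,i} - mean_i) · (x_{k,j} - mean_j), with n-1 = 4.
  S[X_1,X_1] = ((-2.8)·(-2.8) + (2.2)·(2.2) + (2.2)·(2.2) + (-2.8)·(-2.8) + (1.2)·(1.2)) / 4 = 26.8/4 = 6.7
  S[X_1,X_2] = ((-2.8)·(0) + (2.2)·(1) + (2.2)·(3) + (-2.8)·(-1) + (1.2)·(-3)) / 4 = 8/4 = 2
  S[X_2,X_2] = ((0)·(0) + (1)·(1) + (3)·(3) + (-1)·(-1) + (-3)·(-3)) / 4 = 20/4 = 5

S is symmetric (S[j,i] = S[i,j]). Assembling:

S = [[6.7, 2],
 [2, 5]]
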